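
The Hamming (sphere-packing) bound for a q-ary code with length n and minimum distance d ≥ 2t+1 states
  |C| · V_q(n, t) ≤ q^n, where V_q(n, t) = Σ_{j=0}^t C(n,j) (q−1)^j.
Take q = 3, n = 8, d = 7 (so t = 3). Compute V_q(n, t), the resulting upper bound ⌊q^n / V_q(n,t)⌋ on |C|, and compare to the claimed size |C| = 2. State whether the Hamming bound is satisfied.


V_q(n, t) = 577, q^n = 6561, Hamming bound = 11, |C| = 2 ≤ bound (satisfied).

Step 1: Compute V_q(n, t) = Σ_{j=0}^3 C(n, j) (q−1)^j.
  j = 0: C(8,0)·(2)^0 = 1·1 = 1.
  j = 1: C(8,1)·(2)^1 = 8·2 = 16.
  j = 2: C(8,2)·(2)^2 = 28·4 = 112.
  j = 3: C(8,3)·(2)^3 = 56·8 = 448.
  V_q(n, t) = 1 + 16 + 112 + 448 = 577.
Step 2: q^n = 3^8 = 6561.
Step 3: Hamming bound ⌊q^n / V_q(n,t)⌋ = ⌊6561/577⌋ = 11.
Step 4: Compare |C| = 2 to 11: satisfied.
The claimed |C| lies below the Hamming bound.


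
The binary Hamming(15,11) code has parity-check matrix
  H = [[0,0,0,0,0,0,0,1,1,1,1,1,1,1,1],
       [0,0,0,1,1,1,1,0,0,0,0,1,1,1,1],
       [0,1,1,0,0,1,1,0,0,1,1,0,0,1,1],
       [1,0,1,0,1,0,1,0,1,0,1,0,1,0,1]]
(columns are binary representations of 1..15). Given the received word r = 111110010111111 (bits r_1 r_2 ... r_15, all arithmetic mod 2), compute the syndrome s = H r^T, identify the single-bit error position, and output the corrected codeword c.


s = (1, 0, 0, 0)^T, error position = 8, corrected codeword c = 111110000111111

Compute s = H r^T mod 2 one row at a time:
  s_1 = 1 + 0 + 1 + 1 + 1 + 1 + 1 + 1 = 7 ≡ 1 (mod 2).
  s_2 = 1 + 1 + 0 + 0 + 1 + 1 + 1 + 1 = 6 ≡ 0 (mod 2).
  s_3 = 1 + 1 + 0 + 0 + 1 + 1 + 1 + 1 = 6 ≡ 0 (mod 2).
  s_4 = 1 + 1 + 1 + 0 + 0 + 1 + 1 + 1 = 6 ≡ 0 (mod 2).
s = (1, 0, 0, 0)^T — this equals column 8 of H (binary 1000), so error is at position 8.
Correct: flip bit 8 of r = 111110010111111 to get c = 111110000111111.


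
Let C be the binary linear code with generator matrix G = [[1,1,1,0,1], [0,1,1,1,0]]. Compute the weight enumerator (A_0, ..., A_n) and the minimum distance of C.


Weight distribution: A_0 = 1, A_3 = 2, A_4 = 1. Minimum distance d = 3.

Enumerate all 2^2 = 4 messages m ∈ F_2^2.
For each, compute codeword c = mG in F_2^5, then tally its weight.
  m = 00 → c = 00000, weight = 0.
  m = 10 → c = 11101, weight = 4.
  m = 01 → c = 01110, weight = 3.
  m = 11 → c = 10011, weight = 3.
Tally weights:
  weight 0: 1 codewords.
  weight 3: 2 codewords.
  weight 4: 1 codewords.
Minimum distance d = smallest w > 0 with A_w > 0 = 3.
Sanity: Σ A_w = 4 = 2^2 = 4 ✓.


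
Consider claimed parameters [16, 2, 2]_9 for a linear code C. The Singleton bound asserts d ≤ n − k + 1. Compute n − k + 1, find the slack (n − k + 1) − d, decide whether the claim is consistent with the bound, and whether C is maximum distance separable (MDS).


Singleton RHS = n − k + 1 = 15, slack = 13, bound satisfied, not MDS.

Singleton bound: d ≤ n − k + 1.
Here n = 16, k = 2, so n − k + 1 = 15.
Given d = 2, check d ≤ 15: YES.
Slack = (n − k + 1) − d = 13.
The code is NOT MDS (slack = 13 > 0).
Description: the claimed parameters are [16, 2, 2]_9; such a code would be non-MDS.


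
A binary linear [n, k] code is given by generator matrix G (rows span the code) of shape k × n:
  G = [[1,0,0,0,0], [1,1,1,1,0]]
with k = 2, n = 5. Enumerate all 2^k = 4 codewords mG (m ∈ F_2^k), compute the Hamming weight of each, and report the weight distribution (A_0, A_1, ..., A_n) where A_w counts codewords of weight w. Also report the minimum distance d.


Weight distribution: A_0 = 1, A_1 = 1, A_3 = 1, A_4 = 1. Minimum distance d = 1.

Enumerate all 2^2 = 4 messages m ∈ F_2^2.
For each, compute codeword c = mG in F_2^5, then tally its weight.
  m = 00 → c = 00000, weight = 0.
  m = 10 → c = 10000, weight = 1.
  m = 01 → c = 11110, weight = 4.
  m = 11 → c = 01110, weight = 3.
Tally weights:
  weight 0: 1 codewords.
  weight 1: 1 codewords.
  weight 3: 1 codewords.
  weight 4: 1 codewords.
Minimum distance d = smallest w > 0 with A_w > 0 = 1.
Sanity: Σ A_w = 4 = 2^2 = 4 ✓.


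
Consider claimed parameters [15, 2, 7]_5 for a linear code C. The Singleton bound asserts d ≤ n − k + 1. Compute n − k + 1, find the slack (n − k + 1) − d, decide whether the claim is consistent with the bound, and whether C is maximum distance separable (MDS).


Singleton RHS = n − k + 1 = 14, slack = 7, bound satisfied, not MDS.

Singleton bound: d ≤ n − k + 1.
Here n = 15, k = 2, so n − k + 1 = 14.
Given d = 7, check d ≤ 14: YES.
Slack = (n − k + 1) − d = 7.
The code is NOT MDS (slack = 7 > 0).
Description: the claimed parameters are [15, 2, 7]_5; such a code would be non-MDS.


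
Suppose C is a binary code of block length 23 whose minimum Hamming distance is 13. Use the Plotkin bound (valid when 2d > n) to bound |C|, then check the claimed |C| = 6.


Plotkin bound M ≤ 8; given |C| = 6 ≤ bound (satisfied).

Check applicability: 2d = 26, n = 23.
2d − n = 3 > 0, so Plotkin applies.
Compute d/(2d−n) = 13/3 ≈ 4.3333.
⌊d/(2d−n)⌋ = 4.
Plotkin bound: M ≤ 2·4 = 8.
Given |C| = 6, check: satisfied.
This |C| is below the Plotkin bound.


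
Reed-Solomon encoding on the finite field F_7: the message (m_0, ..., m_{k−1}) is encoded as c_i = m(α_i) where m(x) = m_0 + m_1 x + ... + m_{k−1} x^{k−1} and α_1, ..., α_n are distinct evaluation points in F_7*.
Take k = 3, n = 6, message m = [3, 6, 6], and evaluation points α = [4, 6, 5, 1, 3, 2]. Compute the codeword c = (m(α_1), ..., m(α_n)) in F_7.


c = [4, 3, 1, 1, 5, 4]

Message polynomial: m(x) = 3 + 6·x + 6·x^2 (mod 7).
For each evaluation point α_i, compute m(α_i) mod 7:
  α_1 = 4: Horner steps 6 → 2 → 4, so m(4) = 4.
  α_2 = 6: Horner steps 6 → 0 → 3, so m(6) = 3.
  α_3 = 5: Horner steps 6 → 1 → 1, so m(5) = 1.
  α_4 = 1: Horner steps 6 → 5 → 1, so m(1) = 1.
  α_5 = 3: Horner steps 6 → 3 → 5, so m(3) = 5.
  α_6 = 2: Horner steps 6 → 4 → 4, so m(2) = 4.
Codeword c = [4, 3, 1, 1, 5, 4] ∈ F_7^6.


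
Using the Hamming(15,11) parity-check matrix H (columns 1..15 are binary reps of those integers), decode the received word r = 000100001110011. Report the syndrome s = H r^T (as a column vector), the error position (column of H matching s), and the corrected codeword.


s = (1, 1, 0, 1)^T, error position = 13, corrected codeword c = 000100001110111

Compute s = H r^T mod 2 one row at a time:
  s_1 = 0 + 1 + 1 + 1 + 0 + 0 + 1 + 1 = 5 ≡ 1 (mod 2).
  s_2 = 1 + 0 + 0 + 0 + 0 + 0 + 1 + 1 = 3 ≡ 1 (mod 2).
  s_3 = 0 + 0 + 0 + 0 + 1 + 1 + 1 + 1 = 4 ≡ 0 (mod 2).
  s_4 = 0 + 0 + 0 + 0 + 1 + 1 + 0 + 1 = 3 ≡ 1 (mod 2).
s = (1, 1, 0, 1)^T — this equals column 13 of H (binary 1101), so error is at position 13.
Correct: flip bit 13 of r = 000100001110011 to get c = 000100001110111.


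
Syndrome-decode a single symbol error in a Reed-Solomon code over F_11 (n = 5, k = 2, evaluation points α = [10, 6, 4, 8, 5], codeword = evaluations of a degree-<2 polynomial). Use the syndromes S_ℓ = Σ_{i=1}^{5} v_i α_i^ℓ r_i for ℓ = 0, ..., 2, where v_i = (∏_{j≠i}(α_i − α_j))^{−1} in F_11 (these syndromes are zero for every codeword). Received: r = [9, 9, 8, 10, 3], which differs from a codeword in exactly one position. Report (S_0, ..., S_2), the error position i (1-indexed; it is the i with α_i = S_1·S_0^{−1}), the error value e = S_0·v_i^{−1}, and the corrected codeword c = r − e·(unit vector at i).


S = (1, 10, 1), error at position 1, error magnitude e = 9, c = [0, 9, 8, 10, 3].

Step 1: column multipliers v_i = (∏_{j≠i}(α_i − α_j))^{−1} mod 11.
  i = 1 (α = 10): (10−6)(10−4)(10−8)(10−5) = 4·6·2·5 = 240 ≡ 9, so v_1 = 9^{−1} = 5 (mod 11).
  i = 2 (α = 6): (6−10)(6−4)(6−8)(6−5) = (−4)·2·(−2)·1 = 16 ≡ 5, so v_2 = 5^{−1} = 9 (mod 11).
  i = 3 (α = 4): (4−10)(4−6)(4−8)(4−5) = (−6)·(−2)·(−4)·(−1) = 48 ≡ 4, so v_3 = 4^{−1} = 3 (mod 11).
  i = 4 (α = 8): (8−10)(8−6)(8−4)(8−5) = (−2)·2·4·3 = −48 ≡ 7, so v_4 = 7^{−1} = 8 (mod 11).
  i = 5 (α = 5): (5−10)(5−6)(5−4)(5−8) = (−5)·(−1)·1·(−3) = −15 ≡ 7, so v_5 = 7^{−1} = 8 (mod 11).
  v = [5, 9, 3, 8, 8].
Step 2: syndromes of r = [9, 9, 8, 10, 3] (all sums mod 11).
  S_0 = Σ v_i r_i = 5·9 + 9·9 + 3·8 + 8·10 + 8·3 = 254 ≡ 1.
  S_1 = Σ v_i α_i r_i = 5·10·9 + 9·6·9 + 3·4·8 + 8·8·10 + 8·5·3 = 1792 ≡ 10.
  α_i^2 mod 11 = [1, 3, 5, 9, 3].
  S_2 = Σ v_i α_i^2 r_i = 5·1·9 + 9·3·9 + 3·5·8 + 8·9·10 + 8·3·3 = 1200 ≡ 1.
  S = (1, 10, 1) ≠ 0, so r is not a codeword (an error is present).
Step 3: locate the error. For a single error e at position i, S_ℓ = v_i·e·α_i^ℓ, so α_err = S_1/S_0.
  S_0^{−1} = 1^{−1} = 1 (mod 11), so α_err = 10·1 = 10 ≡ 10 = α_1. Error position i = 1.
  Consistency check: S_2/S_1 = 1·10 = 10 ≡ 10 = α_err ✓ (single-error assumption holds).
Step 4: error magnitude e = S_0/v_1 = S_0·∏_{j≠1}(α_1 − α_j) = 1·9 = 9 ≡ 9 (mod 11).
Step 5: correct position 1: c_1 = r_1 − e = 9 − 9 ≡ 0 (mod 11). Hence c = [0, 9, 8, 10, 3].
  Check: interpolating c through the α_i gives m(x) = 6 + 6·x (degree < 2) with m(α_i) = c_i for every i, so c is indeed a codeword.


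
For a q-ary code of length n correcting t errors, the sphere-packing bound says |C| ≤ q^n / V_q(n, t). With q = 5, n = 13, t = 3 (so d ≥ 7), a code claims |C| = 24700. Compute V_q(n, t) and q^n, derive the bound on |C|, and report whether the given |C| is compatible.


V_q(n, t) = 19605, q^n = 1220703125, Hamming bound = 62264, |C| = 24700 ≤ bound (satisfied).

Step 1: Compute V_q(n, t) = Σ_{j=0}^3 C(n, j) (q−1)^j.
  j = 0: C(13,0)·(4)^0 = 1·1 = 1.
  j = 1: C(13,1)·(4)^1 = 13·4 = 52.
  j = 2: C(13,2)·(4)^2 = 78·16 = 1248.
  j = 3: C(13,3)·(4)^3 = 286·64 = 18304.
  V_q(n, t) = 1 + 52 + 1248 + 18304 = 19605.
Step 2: q^n = 5^13 = 1220703125.
Step 3: Hamming bound ⌊q^n / V_q(n,t)⌋ = ⌊1220703125/19605⌋ = 62264.
Step 4: Compare |C| = 24700 to 62264: satisfied.
The claimed |C| lies below the Hamming bound.


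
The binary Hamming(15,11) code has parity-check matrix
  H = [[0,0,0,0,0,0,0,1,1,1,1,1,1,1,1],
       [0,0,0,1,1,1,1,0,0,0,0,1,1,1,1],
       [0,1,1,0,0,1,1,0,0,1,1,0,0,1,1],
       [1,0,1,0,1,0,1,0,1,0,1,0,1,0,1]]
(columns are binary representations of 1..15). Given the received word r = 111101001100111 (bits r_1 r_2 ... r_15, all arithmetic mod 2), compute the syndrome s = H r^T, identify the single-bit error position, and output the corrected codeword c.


s = (1, 1, 0, 1)^T, error position = 13, corrected codeword c = 111101001100011

Compute s = H r^T mod 2 one row at a time:
  s_1 = 0 + 1 + 1 + 0 + 0 + 1 + 1 + 1 = 5 ≡ 1 (mod 2).
  s_2 = 1 + 0 + 1 + 0 + 0 + 1 + 1 + 1 = 5 ≡ 1 (mod 2).
  s_3 = 1 + 1 + 1 + 0 + 1 + 0 + 1 + 1 = 6 ≡ 0 (mod 2).
  s_4 = 1 + 1 + 0 + 0 + 1 + 0 + 1 + 1 = 5 ≡ 1 (mod 2).
s = (1, 1, 0, 1)^T — this equals column 13 of H (binary 1101), so error is at position 13.
Correct: flip bit 13 of r = 111101001100111 to get c = 111101001100011.


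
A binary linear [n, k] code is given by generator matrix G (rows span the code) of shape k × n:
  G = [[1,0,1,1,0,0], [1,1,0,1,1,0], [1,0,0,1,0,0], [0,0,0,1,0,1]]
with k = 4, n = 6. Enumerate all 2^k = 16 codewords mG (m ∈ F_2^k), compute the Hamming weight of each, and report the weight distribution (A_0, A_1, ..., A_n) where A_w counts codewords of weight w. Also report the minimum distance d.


Weight distribution: A_0 = 1, A_1 = 1, A_2 = 4, A_3 = 4, A_4 = 3, A_5 = 3. Minimum distance d = 1.

Enumerate all 2^4 = 16 messages m ∈ F_2^4.
For each, compute codeword c = mG in F_2^6, then tally its weight.
  m = 0000 → c = 000000, weight = 0.
  m = 1000 → c = 101100, weight = 3.
  m = 0100 → c = 110110, weight = 4.
  m = 1100 → c = 011010, weight = 3.
  m = 0010 → c = 100100, weight = 2.
  m = 1010 → c = 001000, weight = 1.
  m = 0110 → c = 010010, weight = 2.
  m = 1110 → c = 111110, weight = 5.
  m = 0001 → c = 000101, weight = 2.
  m = 1001 → c = 101001, weight = 3.
  m = 0101 → c = 110011, weight = 4.
  m = 1101 → c = 011111, weight = 5.
  m = 0011 → c = 100001, weight = 2.
  m = 1011 → c = 001101, weight = 3.
  m = 0111 → c = 010111, weight = 4.
  m = 1111 → c = 111011, weight = 5.
Tally weights:
  weight 0: 1 codewords.
  weight 1: 1 codewords.
  weight 2: 4 codewords.
  weight 3: 4 codewords.
  weight 4: 3 codewords.
  weight 5: 3 codewords.
Minimum distance d = smallest w > 0 with A_w > 0 = 1.
Sanity: Σ A_w = 16 = 2^4 = 16 ✓.


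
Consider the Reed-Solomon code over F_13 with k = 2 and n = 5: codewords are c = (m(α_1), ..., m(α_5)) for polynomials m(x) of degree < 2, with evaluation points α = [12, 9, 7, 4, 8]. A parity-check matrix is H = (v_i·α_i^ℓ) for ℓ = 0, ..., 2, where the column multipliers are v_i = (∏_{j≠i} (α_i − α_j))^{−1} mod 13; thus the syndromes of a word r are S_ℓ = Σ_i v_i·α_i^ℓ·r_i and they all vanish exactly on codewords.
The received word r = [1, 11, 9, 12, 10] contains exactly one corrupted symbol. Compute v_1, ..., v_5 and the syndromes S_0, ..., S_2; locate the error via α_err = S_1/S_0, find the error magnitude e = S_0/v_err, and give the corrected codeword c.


S = (7, 2, 8), error at position 4, error magnitude e = 6, c = [1, 11, 9, 6, 10].

Step 1: column multipliers v_i = (∏_{j≠i}(α_i − α_j))^{−1} mod 13.
  i = 1 (α = 12): (12−9)(12−7)(12−4)(12−8) = 3·5·8·4 = 480 ≡ 12, so v_1 = 12^{−1} = 12 (mod 13).
  i = 2 (α = 9): (9−12)(9−7)(9−4)(9−8) = (−3)·2·5·1 = −30 ≡ 9, so v_2 = 9^{−1} = 3 (mod 13).
  i = 3 (α = 7): (7−12)(7−9)(7−4)(7−8) = (−5)·(−2)·3·(−1) = −30 ≡ 9, so v_3 = 9^{−1} = 3 (mod 13).
  i = 4 (α = 4): (4−12)(4−9)(4−7)(4−8) = (−8)·(−5)·(−3)·(−4) = 480 ≡ 12, so v_4 = 12^{−1} = 12 (mod 13).
  i = 5 (α = 8): (8−12)(8−9)(8−7)(8−4) = (−4)·(−1)·1·4 = 16 ≡ 3, so v_5 = 3^{−1} = 9 (mod 13).
  v = [12, 3, 3, 12, 9].
Step 2: syndromes of r = [1, 11, 9, 12, 10] (all sums mod 13).
  S_0 = Σ v_i r_i = 12·1 + 3·11 + 3·9 + 12·12 + 9·10 = 306 ≡ 7.
  S_1 = Σ v_i α_i r_i = 12·12·1 + 3·9·11 + 3·7·9 + 12·4·12 + 9·8·10 = 1926 ≡ 2.
  α_i^2 mod 13 = [1, 3, 10, 3, 12].
  S_2 = Σ v_i α_i^2 r_i = 12·1·1 + 3·3·11 + 3·10·9 + 12·3·12 + 9·12·10 = 1893 ≡ 8.
  S = (7, 2, 8) ≠ 0, so r is not a codeword (an error is present).
Step 3: locate the error. For a single error e at position i, S_ℓ = v_i·e·α_i^ℓ, so α_err = S_1/S_0.
  S_0^{−1} = 7^{−1} = 2 (mod 13), so α_err = 2·2 = 4 ≡ 4 = α_4. Error position i = 4.
  Consistency check: S_2/S_1 = 8·7 = 56 ≡ 4 = α_err ✓ (single-error assumption holds).
Step 4: error magnitude e = S_0/v_4 = S_0·∏_{j≠4}(α_4 − α_j) = 7·12 = 84 ≡ 6 (mod 13).
Step 5: correct position 4: c_4 = r_4 − e = 12 − 6 ≡ 6 (mod 13). Hence c = [1, 11, 9, 6, 10].
  Check: interpolating c through the α_i gives m(x) = 2 + 1·x (degree < 2) with m(α_i) = c_i for every i, so c is indeed a codeword.


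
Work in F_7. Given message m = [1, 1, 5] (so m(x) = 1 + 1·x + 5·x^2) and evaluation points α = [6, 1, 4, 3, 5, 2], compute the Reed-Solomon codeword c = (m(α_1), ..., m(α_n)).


c = [5, 0, 1, 0, 5, 2]

Message polynomial: m(x) = 1 + 1·x + 5·x^2 (mod 7).
For each evaluation point α_i, compute m(α_i) mod 7:
  α_1 = 6: Horner steps 5 → 3 → 5, so m(6) = 5.
  α_2 = 1: Horner steps 5 → 6 → 0, so m(1) = 0.
  α_3 = 4: Horner steps 5 → 0 → 1, so m(4) = 1.
  α_4 = 3: Horner steps 5 → 2 → 0, so m(3) = 0.
  α_5 = 5: Horner steps 5 → 5 → 5, so m(5) = 5.
  α_6 = 2: Horner steps 5 → 4 → 2, so m(2) = 2.
Codeword c = [5, 0, 1, 0, 5, 2] ∈ F_7^6.


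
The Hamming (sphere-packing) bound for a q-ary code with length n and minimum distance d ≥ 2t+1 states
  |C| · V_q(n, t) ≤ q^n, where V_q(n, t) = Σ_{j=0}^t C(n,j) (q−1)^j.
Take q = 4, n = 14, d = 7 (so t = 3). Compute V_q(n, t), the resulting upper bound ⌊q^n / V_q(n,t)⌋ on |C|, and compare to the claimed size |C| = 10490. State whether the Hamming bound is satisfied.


V_q(n, t) = 10690, q^n = 268435456, Hamming bound = 25110, |C| = 10490 ≤ bound (satisfied).

Step 1: Compute V_q(n, t) = Σ_{j=0}^3 C(n, j) (q−1)^j.
  j = 0: C(14,0)·(3)^0 = 1·1 = 1.
  j = 1: C(14,1)·(3)^1 = 14·3 = 42.
  j = 2: C(14,2)·(3)^2 = 91·9 = 819.
  j = 3: C(14,3)·(3)^3 = 364·27 = 9828.
  V_q(n, t) = 1 + 42 + 819 + 9828 = 10690.
Step 2: q^n = 4^14 = 268435456.
Step 3: Hamming bound ⌊q^n / V_q(n,t)⌋ = ⌊268435456/10690⌋ = 25110.
Step 4: Compare |C| = 10490 to 25110: satisfied.
The claimed |C| lies below the Hamming bound.


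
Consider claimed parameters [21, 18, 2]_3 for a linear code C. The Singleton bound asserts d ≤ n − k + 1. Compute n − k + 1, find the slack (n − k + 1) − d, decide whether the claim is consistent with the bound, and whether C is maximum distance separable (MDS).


Singleton RHS = n − k + 1 = 4, slack = 2, bound satisfied, not MDS.

Singleton bound: d ≤ n − k + 1.
Here n = 21, k = 18, so n − k + 1 = 4.
Given d = 2, check d ≤ 4: YES.
Slack = (n − k + 1) − d = 2.
The code is NOT MDS (slack = 2 > 0).
Description: the claimed parameters are [21, 18, 2]_3; such a code would be non-MDS.


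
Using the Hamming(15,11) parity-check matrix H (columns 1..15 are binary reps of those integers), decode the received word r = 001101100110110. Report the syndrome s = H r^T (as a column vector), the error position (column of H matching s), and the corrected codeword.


s = (0, 1, 0, 0)^T, error position = 4, corrected codeword c = 001001100110110

Compute s = H r^T mod 2 one row at a time:
  s_1 = 0 + 0 + 1 + 1 + 0 + 1 + 1 + 0 = 4 ≡ 0 (mod 2).
  s_2 = 1 + 0 + 1 + 1 + 0 + 1 + 1 + 0 = 5 ≡ 1 (mod 2).
  s_3 = 0 + 1 + 1 + 1 + 1 + 1 + 1 + 0 = 6 ≡ 0 (mod 2).
  s_4 = 0 + 1 + 0 + 1 + 0 + 1 + 1 + 0 = 4 ≡ 0 (mod 2).
s = (0, 1, 0, 0)^T — this equals column 4 of H (binary 0100), so error is at position 4.
Correct: flip bit 4 of r = 001101100110110 to get c = 001001100110110.


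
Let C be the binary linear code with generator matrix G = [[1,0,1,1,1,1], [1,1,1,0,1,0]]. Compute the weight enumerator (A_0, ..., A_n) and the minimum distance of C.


Weight distribution: A_0 = 1, A_3 = 1, A_4 = 1, A_5 = 1. Minimum distance d = 3.

Enumerate all 2^2 = 4 messages m ∈ F_2^2.
For each, compute codeword c = mG in F_2^6, then tally its weight.
  m = 00 → c = 000000, weight = 0.
  m = 10 → c = 101111, weight = 5.
  m = 01 → c = 111010, weight = 4.
  m = 11 → c = 010101, weight = 3.
Tally weights:
  weight 0: 1 codewords.
  weight 3: 1 codewords.
  weight 4: 1 codewords.
  weight 5: 1 codewords.
Minimum distance d = smallest w > 0 with A_w > 0 = 3.
Sanity: Σ A_w = 4 = 2^2 = 4 ✓.


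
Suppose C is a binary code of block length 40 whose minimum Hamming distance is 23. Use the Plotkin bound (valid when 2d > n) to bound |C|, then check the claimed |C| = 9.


Plotkin bound M ≤ 6; given |C| = 9 > bound (violated).

Check applicability: 2d = 46, n = 40.
2d − n = 6 > 0, so Plotkin applies.
Compute d/(2d−n) = 23/6 ≈ 3.8333.
⌊d/(2d−n)⌋ = 3.
Plotkin bound: M ≤ 2·3 = 6.
Given |C| = 9, check: VIOLATED.
This |C| is above the Plotkin bound, so no binary code with n = 40, d = 23 and 9 codewords exists.


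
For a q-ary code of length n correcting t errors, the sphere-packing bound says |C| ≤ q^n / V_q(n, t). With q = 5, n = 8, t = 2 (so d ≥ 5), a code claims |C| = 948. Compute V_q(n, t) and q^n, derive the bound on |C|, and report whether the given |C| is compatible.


V_q(n, t) = 481, q^n = 390625, Hamming bound = 812, |C| = 948 > bound (violated).

Step 1: Compute V_q(n, t) = Σ_{j=0}^2 C(n, j) (q−1)^j.
  j = 0: C(8,0)·(4)^0 = 1·1 = 1.
  j = 1: C(8,1)·(4)^1 = 8·4 = 32.
  j = 2: C(8,2)·(4)^2 = 28·16 = 448.
  V_q(n, t) = 1 + 32 + 448 = 481.
Step 2: q^n = 5^8 = 390625.
Step 3: Hamming bound ⌊q^n / V_q(n,t)⌋ = ⌊390625/481⌋ = 812.
Step 4: Compare |C| = 948 to 812: violated.
The claimed |C| lies above the Hamming bound, so no 5-ary code of length 8 with d ≥ 5 can have 948 codewords.


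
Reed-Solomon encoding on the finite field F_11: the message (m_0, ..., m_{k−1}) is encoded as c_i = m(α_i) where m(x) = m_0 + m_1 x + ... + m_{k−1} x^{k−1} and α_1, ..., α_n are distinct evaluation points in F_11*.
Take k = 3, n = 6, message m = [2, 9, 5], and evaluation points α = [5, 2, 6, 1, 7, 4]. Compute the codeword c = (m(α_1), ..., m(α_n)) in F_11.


c = [7, 7, 5, 5, 2, 8]

Message polynomial: m(x) = 2 + 9·x + 5·x^2 (mod 11).
For each evaluation point α_i, compute m(α_i) mod 11:
  α_1 = 5: Horner steps 5 → 1 → 7, so m(5) = 7.
  α_2 = 2: Horner steps 5 → 8 → 7, so m(2) = 7.
  α_3 = 6: Horner steps 5 → 6 → 5, so m(6) = 5.
  α_4 = 1: Horner steps 5 → 3 → 5, so m(1) = 5.
  α_5 = 7: Horner steps 5 → 0 → 2, so m(7) = 2.
  α_6 = 4: Horner steps 5 → 7 → 8, so m(4) = 8.
Codeword c = [7, 7, 5, 5, 2, 8] ∈ F_11^6.


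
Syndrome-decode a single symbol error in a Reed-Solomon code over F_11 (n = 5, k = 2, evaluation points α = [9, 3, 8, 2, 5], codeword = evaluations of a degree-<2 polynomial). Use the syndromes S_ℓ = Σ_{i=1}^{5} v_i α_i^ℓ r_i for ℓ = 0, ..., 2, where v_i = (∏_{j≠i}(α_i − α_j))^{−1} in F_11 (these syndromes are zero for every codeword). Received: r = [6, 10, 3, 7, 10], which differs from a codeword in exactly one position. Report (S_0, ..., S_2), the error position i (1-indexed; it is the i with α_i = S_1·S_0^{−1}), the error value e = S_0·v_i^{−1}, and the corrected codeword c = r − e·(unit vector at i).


S = (10, 6, 8), error at position 5, error magnitude e = 5, c = [6, 10, 3, 7, 5].

Step 1: column multipliers v_i = (∏_{j≠i}(α_i − α_j))^{−1} mod 11.
  i = 1 (α = 9): (9−3)(9−8)(9−2)(9−5) = 6·1·7·4 = 168 ≡ 3, so v_1 = 3^{−1} = 4 (mod 11).
  i = 2 (α = 3): (3−9)(3−8)(3−2)(3−5) = (−6)·(−5)·1·(−2) = −60 ≡ 6, so v_2 = 6^{−1} = 2 (mod 11).
  i = 3 (α = 8): (8−9)(8−3)(8−2)(8−5) = (−1)·5·6·3 = −90 ≡ 9, so v_3 = 9^{−1} = 5 (mod 11).
  i = 4 (α = 2): (2−9)(2−3)(2−8)(2−5) = (−7)·(−1)·(−6)·(−3) = 126 ≡ 5, so v_4 = 5^{−1} = 9 (mod 11).
  i = 5 (α = 5): (5−9)(5−3)(5−8)(5−2) = (−4)·2·(−3)·3 = 72 ≡ 6, so v_5 = 6^{−1} = 2 (mod 11).
  v = [4, 2, 5, 9, 2].
Step 2: syndromes of r = [6, 10, 3, 7, 10] (all sums mod 11).
  S_0 = Σ v_i r_i = 4·6 + 2·10 + 5·3 + 9·7 + 2·10 = 142 ≡ 10.
  S_1 = Σ v_i α_i r_i = 4·9·6 + 2·3·10 + 5·8·3 + 9·2·7 + 2·5·10 = 622 ≡ 6.
  α_i^2 mod 11 = [4, 9, 9, 4, 3].
  S_2 = Σ v_i α_i^2 r_i = 4·4·6 + 2·9·10 + 5·9·3 + 9·4·7 + 2·3·10 = 723 ≡ 8.
  S = (10, 6, 8) ≠ 0, so r is not a codeword (an error is present).
Step 3: locate the error. For a single error e at position i, S_ℓ = v_i·e·α_i^ℓ, so α_err = S_1/S_0.
  S_0^{−1} = 10^{−1} = 10 (mod 11), so α_err = 6·10 = 60 ≡ 5 = α_5. Error position i = 5.
  Consistency check: S_2/S_1 = 8·2 = 16 ≡ 5 = α_err ✓ (single-error assumption holds).
Step 4: error magnitude e = S_0/v_5 = S_0·∏_{j≠5}(α_5 − α_j) = 10·6 = 60 ≡ 5 (mod 11).
Step 5: correct position 5: c_5 = r_5 − e = 10 − 5 ≡ 5 (mod 11). Hence c = [6, 10, 3, 7, 5].
  Check: interpolating c through the α_i gives m(x) = 1 + 3·x (degree < 2) with m(α_i) = c_i for every i, so c is indeed a codeword.


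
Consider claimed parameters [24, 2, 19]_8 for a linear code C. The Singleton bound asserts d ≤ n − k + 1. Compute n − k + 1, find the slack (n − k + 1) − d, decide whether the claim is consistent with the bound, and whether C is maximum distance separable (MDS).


Singleton RHS = n − k + 1 = 23, slack = 4, bound satisfied, not MDS.

Singleton bound: d ≤ n − k + 1.
Here n = 24, k = 2, so n − k + 1 = 23.
Given d = 19, check d ≤ 23: YES.
Slack = (n − k + 1) − d = 4.
The code is NOT MDS (slack = 4 > 0).
Description: the claimed parameters are [24, 2, 19]_8; such a code would be non-MDS.


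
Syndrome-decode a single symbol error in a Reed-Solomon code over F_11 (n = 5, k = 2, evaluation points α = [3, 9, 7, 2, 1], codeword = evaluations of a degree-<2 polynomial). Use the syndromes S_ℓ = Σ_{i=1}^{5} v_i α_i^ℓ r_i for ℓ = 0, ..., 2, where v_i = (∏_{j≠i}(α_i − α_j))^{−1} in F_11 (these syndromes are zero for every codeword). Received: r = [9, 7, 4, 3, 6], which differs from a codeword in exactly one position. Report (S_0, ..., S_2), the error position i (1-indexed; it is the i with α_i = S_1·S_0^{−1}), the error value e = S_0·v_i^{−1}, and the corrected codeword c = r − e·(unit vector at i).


S = (5, 10, 9), error at position 4, error magnitude e = 1, c = [9, 7, 4, 2, 6].

Step 1: column multipliers v_i = (∏_{j≠i}(α_i − α_j))^{−1} mod 11.
  i = 1 (α = 3): (3−9)(3−7)(3−2)(3−1) = (−6)·(−4)·1·2 = 48 ≡ 4, so v_1 = 4^{−1} = 3 (mod 11).
  i = 2 (α = 9): (9−3)(9−7)(9−2)(9−1) = 6·2·7·8 = 672 ≡ 1, so v_2 = 1^{−1} = 1 (mod 11).
  i = 3 (α = 7): (7−3)(7−9)(7−2)(7−1) = 4·(−2)·5·6 = −240 ≡ 2, so v_3 = 2^{−1} = 6 (mod 11).
  i = 4 (α = 2): (2−3)(2−9)(2−7)(2−1) = (−1)·(−7)·(−5)·1 = −35 ≡ 9, so v_4 = 9^{−1} = 5 (mod 11).
  i = 5 (α = 1): (1−3)(1−9)(1−7)(1−2) = (−2)·(−8)·(−6)·(−1) = 96 ≡ 8, so v_5 = 8^{−1} = 7 (mod 11).
  v = [3, 1, 6, 5, 7].
Step 2: syndromes of r = [9, 7, 4, 3, 6] (all sums mod 11).
  S_0 = Σ v_i r_i = 3·9 + 1·7 + 6·4 + 5·3 + 7·6 = 115 ≡ 5.
  S_1 = Σ v_i α_i r_i = 3·3·9 + 1·9·7 + 6·7·4 + 5·2·3 + 7·1·6 = 384 ≡ 10.
  α_i^2 mod 11 = [9, 4, 5, 4, 1].
  S_2 = Σ v_i α_i^2 r_i = 3·9·9 + 1·4·7 + 6·5·4 + 5·4·3 + 7·1·6 = 493 ≡ 9.
  S = (5, 10, 9) ≠ 0, so r is not a codeword (an error is present).
Step 3: locate the error. For a single error e at position i, S_ℓ = v_i·e·α_i^ℓ, so α_err = S_1/S_0.
  S_0^{−1} = 5^{−1} = 9 (mod 11), so α_err = 10·9 = 90 ≡ 2 = α_4. Error position i = 4.
  Consistency check: S_2/S_1 = 9·10 = 90 ≡ 2 = α_err ✓ (single-error assumption holds).
Step 4: error magnitude e = S_0/v_4 = S_0·∏_{j≠4}(α_4 − α_j) = 5·9 = 45 ≡ 1 (mod 11).
Step 5: correct position 4: c_4 = r_4 − e = 3 − 1 ≡ 2 (mod 11). Hence c = [9, 7, 4, 2, 6].
  Check: interpolating c through the α_i gives m(x) = 10 + 7·x (degree < 2) with m(α_i) = c_i for every i, so c is indeed a codeword.


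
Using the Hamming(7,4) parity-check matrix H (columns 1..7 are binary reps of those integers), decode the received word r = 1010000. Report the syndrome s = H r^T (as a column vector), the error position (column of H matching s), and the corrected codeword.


s = (0, 1, 0)^T, error position = 2, corrected codeword c = 1110000

Compute s = H r^T mod 2 one row at a time:
  s_1 = 0 + 0 + 0 + 0 = 0 ≡ 0 (mod 2).
  s_2 = 0 + 1 + 0 + 0 = 1 ≡ 1 (mod 2).
  s_3 = 1 + 1 + 0 + 0 = 2 ≡ 0 (mod 2).
s = (0, 1, 0)^T — this equals column 2 of H (binary 010), so error is at position 2.
Correct: flip bit 2 of r = 1010000 to get c = 1110000.


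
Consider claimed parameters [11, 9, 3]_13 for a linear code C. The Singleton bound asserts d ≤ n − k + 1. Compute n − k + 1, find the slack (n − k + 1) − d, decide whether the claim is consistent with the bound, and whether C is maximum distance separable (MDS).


Singleton RHS = n − k + 1 = 3, slack = 0, bound satisfied, MDS.

Singleton bound: d ≤ n − k + 1.
Here n = 11, k = 9, so n − k + 1 = 3.
Given d = 3, check d ≤ 3: YES.
Slack = (n − k + 1) − d = 0.
The code is MDS (slack = 0).
Description: the claimed parameters are [11, 9, 3]_13; such a code would be MDS (meets Singleton bound).


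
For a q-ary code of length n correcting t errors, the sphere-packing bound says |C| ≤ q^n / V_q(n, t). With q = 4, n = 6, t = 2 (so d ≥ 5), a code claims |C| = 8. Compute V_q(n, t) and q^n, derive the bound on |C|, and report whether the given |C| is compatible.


V_q(n, t) = 154, q^n = 4096, Hamming bound = 26, |C| = 8 ≤ bound (satisfied).

Step 1: Compute V_q(n, t) = Σ_{j=0}^2 C(n, j) (q−1)^j.
  j = 0: C(6,0)·(3)^0 = 1·1 = 1.
  j = 1: C(6,1)·(3)^1 = 6·3 = 18.
  j = 2: C(6,2)·(3)^2 = 15·9 = 135.
  V_q(n, t) = 1 + 18 + 135 = 154.
Step 2: q^n = 4^6 = 4096.
Step 3: Hamming bound ⌊q^n / V_q(n,t)⌋ = ⌊4096/154⌋ = 26.
Step 4: Compare |C| = 8 to 26: satisfied.
The claimed |C| lies below the Hamming bound.


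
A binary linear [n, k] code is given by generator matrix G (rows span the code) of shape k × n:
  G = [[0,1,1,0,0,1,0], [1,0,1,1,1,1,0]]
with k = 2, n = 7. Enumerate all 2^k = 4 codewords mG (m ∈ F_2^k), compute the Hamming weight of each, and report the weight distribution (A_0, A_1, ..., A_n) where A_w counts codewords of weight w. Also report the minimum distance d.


Weight distribution: A_0 = 1, A_3 = 1, A_4 = 1, A_5 = 1. Minimum distance d = 3.

Enumerate all 2^2 = 4 messages m ∈ F_2^2.
For each, compute codeword c = mG in F_2^7, then tally its weight.
  m = 00 → c = 0000000, weight = 0.
  m = 10 → c = 0110010, weight = 3.
  m = 01 → c = 1011110, weight = 5.
  m = 11 → c = 1101100, weight = 4.
Tally weights:
  weight 0: 1 codewords.
  weight 3: 1 codewords.
  weight 4: 1 codewords.
  weight 5: 1 codewords.
Minimum distance d = smallest w > 0 with A_w > 0 = 3.
Sanity: Σ A_w = 4 = 2^2 = 4 ✓.


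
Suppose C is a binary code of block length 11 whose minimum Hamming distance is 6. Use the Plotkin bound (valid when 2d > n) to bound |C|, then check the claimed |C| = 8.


Plotkin bound M ≤ 12; given |C| = 8 ≤ bound (satisfied).

Check applicability: 2d = 12, n = 11.
2d − n = 1 > 0, so Plotkin applies.
Compute d/(2d−n) = 6/1 ≈ 6.0000.
⌊d/(2d−n)⌋ = 6.
Plotkin bound: M ≤ 2·6 = 12.
Given |C| = 8, check: satisfied.
This |C| is below the Plotkin bound.


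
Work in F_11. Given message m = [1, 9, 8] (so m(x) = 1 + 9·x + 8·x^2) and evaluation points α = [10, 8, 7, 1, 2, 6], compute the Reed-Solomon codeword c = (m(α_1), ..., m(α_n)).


c = [0, 2, 5, 7, 7, 2]

Message polynomial: m(x) = 1 + 9·x + 8·x^2 (mod 11).
For each evaluation point α_i, compute m(α_i) mod 11:
  α_1 = 10: Horner steps 8 → 1 → 0, so m(10) = 0.
  α_2 = 8: Horner steps 8 → 7 → 2, so m(8) = 2.
  α_3 = 7: Horner steps 8 → 10 → 5, so m(7) = 5.
  α_4 = 1: Horner steps 8 → 6 → 7, so m(1) = 7.
  α_5 = 2: Horner steps 8 → 3 → 7, so m(2) = 7.
  α_6 = 6: Horner steps 8 → 2 → 2, so m(6) = 2.
Codeword c = [0, 2, 5, 7, 7, 2] ∈ F_11^6.


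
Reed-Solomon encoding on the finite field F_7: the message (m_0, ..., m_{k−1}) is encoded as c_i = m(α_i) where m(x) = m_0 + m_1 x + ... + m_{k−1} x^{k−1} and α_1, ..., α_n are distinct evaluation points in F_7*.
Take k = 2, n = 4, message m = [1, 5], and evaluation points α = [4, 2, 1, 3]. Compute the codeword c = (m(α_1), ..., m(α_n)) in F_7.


c = [0, 4, 6, 2]

Message polynomial: m(x) = 1 + 5·x (mod 7).
For each evaluation point α_i, compute m(α_i) mod 7:
  α_1 = 4: Horner steps 5 → 0, so m(4) = 0.
  α_2 = 2: Horner steps 5 → 4, so m(2) = 4.
  α_3 = 1: Horner steps 5 → 6, so m(1) = 6.
  α_4 = 3: Horner steps 5 → 2, so m(3) = 2.
Codeword c = [0, 4, 6, 2] ∈ F_7^4.


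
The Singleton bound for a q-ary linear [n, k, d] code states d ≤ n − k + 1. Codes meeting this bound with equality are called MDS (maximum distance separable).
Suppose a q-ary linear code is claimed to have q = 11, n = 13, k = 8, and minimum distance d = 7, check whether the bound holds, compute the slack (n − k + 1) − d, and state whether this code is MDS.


Singleton RHS = n − k + 1 = 6, slack = -1, bound violated (no such code; not MDS).

Singleton bound: d ≤ n − k + 1.
Here n = 13, k = 8, so n − k + 1 = 6.
Given d = 7, check d ≤ 6: NO.
Slack = (n − k + 1) − d = -1.
The slack is negative: d = 7 exceeds n − k + 1 = 6 by 1, so the Singleton bound is violated and no linear [13, 8, 7]_11 code can exist. In particular it is not MDS (MDS requires d = n − k + 1 exactly).
Description: the claimed parameters are [13, 8, 7]_11; such a code would be impossible (violates the Singleton bound).


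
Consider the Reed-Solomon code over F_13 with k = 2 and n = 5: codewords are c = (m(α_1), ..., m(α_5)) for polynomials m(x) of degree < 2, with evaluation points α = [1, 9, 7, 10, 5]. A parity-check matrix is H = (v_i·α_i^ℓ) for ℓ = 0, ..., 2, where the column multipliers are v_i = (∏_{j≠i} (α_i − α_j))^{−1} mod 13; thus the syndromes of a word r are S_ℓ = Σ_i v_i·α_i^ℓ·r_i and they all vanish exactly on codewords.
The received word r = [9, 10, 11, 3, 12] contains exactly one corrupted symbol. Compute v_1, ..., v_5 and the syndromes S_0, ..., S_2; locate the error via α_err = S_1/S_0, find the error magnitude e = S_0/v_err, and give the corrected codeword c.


S = (5, 5, 5), error at position 1, error magnitude e = 8, c = [1, 10, 11, 3, 12].

Step 1: column multipliers v_i = (∏_{j≠i}(α_i − α_j))^{−1} mod 13.
  i = 1 (α = 1): (1−9)(1−7)(1−10)(1−5) = (−8)·(−6)·(−9)·(−4) = 1728 ≡ 12, so v_1 = 12^{−1} = 12 (mod 13).
  i = 2 (α = 9): (9−1)(9−7)(9−10)(9−5) = 8·2·(−1)·4 = −64 ≡ 1, so v_2 = 1^{−1} = 1 (mod 13).
  i = 3 (α = 7): (7−1)(7−9)(7−10)(7−5) = 6·(−2)·(−3)·2 = 72 ≡ 7, so v_3 = 7^{−1} = 2 (mod 13).
  i = 4 (α = 10): (10−1)(10−9)(10−7)(10−5) = 9·1·3·5 = 135 ≡ 5, so v_4 = 5^{−1} = 8 (mod 13).
  i = 5 (α = 5): (5−1)(5−9)(5−7)(5−10) = 4·(−4)·(−2)·(−5) = −160 ≡ 9, so v_5 = 9^{−1} = 3 (mod 13).
  v = [12, 1, 2, 8, 3].
Step 2: syndromes of r = [9, 10, 11, 3, 12] (all sums mod 13).
  S_0 = Σ v_i r_i = 12·9 + 1·10 + 2·11 + 8·3 + 3·12 = 200 ≡ 5.
  S_1 = Σ v_i α_i r_i = 12·1·9 + 1·9·10 + 2·7·11 + 8·10·3 + 3·5·12 = 772 ≡ 5.
  α_i^2 mod 13 = [1, 3, 10, 9, 12].
  S_2 = Σ v_i α_i^2 r_i = 12·1·9 + 1·3·10 + 2·10·11 + 8·9·3 + 3·12·12 = 1006 ≡ 5.
  S = (5, 5, 5) ≠ 0, so r is not a codeword (an error is present).
Step 3: locate the error. For a single error e at position i, S_ℓ = v_i·e·α_i^ℓ, so α_err = S_1/S_0.
  S_0^{−1} = 5^{−1} = 8 (mod 13), so α_err = 5·8 = 40 ≡ 1 = α_1. Error position i = 1.
  Consistency check: S_2/S_1 = 5·8 = 40 ≡ 1 = α_err ✓ (single-error assumption holds).
Step 4: error magnitude e = S_0/v_1 = S_0·∏_{j≠1}(α_1 − α_j) = 5·12 = 60 ≡ 8 (mod 13).
Step 5: correct position 1: c_1 = r_1 − e = 9 − 8 ≡ 1 (mod 13). Hence c = [1, 10, 11, 3, 12].
  Check: interpolating c through the α_i gives m(x) = 8 + 6·x (degree < 2) with m(α_i) = c_i for every i, so c is indeed a codeword.


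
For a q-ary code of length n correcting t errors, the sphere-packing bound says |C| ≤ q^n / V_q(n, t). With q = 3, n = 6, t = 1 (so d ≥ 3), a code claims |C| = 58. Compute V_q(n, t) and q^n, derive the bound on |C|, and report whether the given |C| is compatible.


V_q(n, t) = 13, q^n = 729, Hamming bound = 56, |C| = 58 > bound (violated).

Step 1: Compute V_q(n, t) = Σ_{j=0}^1 C(n, j) (q−1)^j.
  j = 0: C(6,0)·(2)^0 = 1·1 = 1.
  j = 1: C(6,1)·(2)^1 = 6·2 = 12.
  V_q(n, t) = 1 + 12 = 13.
Step 2: q^n = 3^6 = 729.
Step 3: Hamming bound ⌊q^n / V_q(n,t)⌋ = ⌊729/13⌋ = 56.
Step 4: Compare |C| = 58 to 56: violated.
The claimed |C| lies above the Hamming bound, so no 3-ary code of length 6 with d ≥ 3 can have 58 codewords.


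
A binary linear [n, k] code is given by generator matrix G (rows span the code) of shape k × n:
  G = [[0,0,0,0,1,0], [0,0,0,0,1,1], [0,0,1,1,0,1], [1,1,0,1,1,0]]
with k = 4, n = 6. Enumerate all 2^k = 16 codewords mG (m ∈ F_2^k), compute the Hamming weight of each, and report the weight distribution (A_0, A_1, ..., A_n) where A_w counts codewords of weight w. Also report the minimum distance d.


Weight distribution: A_0 = 1, A_1 = 2, A_2 = 2, A_3 = 4, A_4 = 5, A_5 = 2. Minimum distance d = 1.

Enumerate all 2^4 = 16 messages m ∈ F_2^4.
For each, compute codeword c = mG in F_2^6, then tally its weight.
  m = 0000 → c = 000000, weight = 0.
  m = 1000 → c = 000010, weight = 1.
  m = 0100 → c = 000011, weight = 2.
  m = 1100 → c = 000001, weight = 1.
  m = 0010 → c = 001101, weight = 3.
  m = 1010 → c = 001111, weight = 4.
  m = 0110 → c = 001110, weight = 3.
  m = 1110 → c = 001100, weight = 2.
  m = 0001 → c = 110110, weight = 4.
  m = 1001 → c = 110100, weight = 3.
  m = 0101 → c = 110101, weight = 4.
  m = 1101 → c = 110111, weight = 5.
  m = 0011 → c = 111011, weight = 5.
  m = 1011 → c = 111001, weight = 4.
  m = 0111 → c = 111000, weight = 3.
  m = 1111 → c = 111010, weight = 4.
Tally weights:
  weight 0: 1 codewords.
  weight 1: 2 codewords.
  weight 2: 2 codewords.
  weight 3: 4 codewords.
  weight 4: 5 codewords.
  weight 5: 2 codewords.
Minimum distance d = smallest w > 0 with A_w > 0 = 1.
Sanity: Σ A_w = 16 = 2^4 = 16 ✓.


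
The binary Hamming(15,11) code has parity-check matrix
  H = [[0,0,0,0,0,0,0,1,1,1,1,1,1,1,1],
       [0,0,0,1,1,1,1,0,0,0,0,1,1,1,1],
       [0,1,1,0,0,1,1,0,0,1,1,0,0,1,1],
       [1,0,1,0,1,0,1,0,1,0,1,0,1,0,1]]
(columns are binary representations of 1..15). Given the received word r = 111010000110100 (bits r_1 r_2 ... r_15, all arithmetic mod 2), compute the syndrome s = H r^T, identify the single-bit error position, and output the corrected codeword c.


s = (1, 0, 0, 1)^T, error position = 9, corrected codeword c = 111010001110100

Compute s = H r^T mod 2 one row at a time:
  s_1 = 0 + 0 + 1 + 1 + 0 + 1 + 0 + 0 = 3 ≡ 1 (mod 2).
  s_2 = 0 + 1 + 0 + 0 + 0 + 1 + 0 + 0 = 2 ≡ 0 (mod 2).
  s_3 = 1 + 1 + 0 + 0 + 1 + 1 + 0 + 0 = 4 ≡ 0 (mod 2).
  s_4 = 1 + 1 + 1 + 0 + 0 + 1 + 1 + 0 = 5 ≡ 1 (mod 2).
s = (1, 0, 0, 1)^T — this equals column 9 of H (binary 1001), so error is at position 9.
Correct: flip bit 9 of r = 111010000110100 to get c = 111010001110100.


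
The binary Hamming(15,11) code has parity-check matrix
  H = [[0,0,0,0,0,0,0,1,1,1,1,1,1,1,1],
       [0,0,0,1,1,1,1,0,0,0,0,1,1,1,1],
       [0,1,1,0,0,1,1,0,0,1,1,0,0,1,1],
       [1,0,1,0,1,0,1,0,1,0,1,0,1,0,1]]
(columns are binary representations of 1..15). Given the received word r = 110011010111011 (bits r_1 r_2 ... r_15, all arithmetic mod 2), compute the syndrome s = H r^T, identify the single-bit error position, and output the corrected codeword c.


s = (0, 1, 0, 0)^T, error position = 4, corrected codeword c = 110111010111011

Compute s = H r^T mod 2 one row at a time:
  s_1 = 1 + 0 + 1 + 1 + 1 + 0 + 1 + 1 = 6 ≡ 0 (mod 2).
  s_2 = 0 + 1 + 1 + 0 + 1 + 0 + 1 + 1 = 5 ≡ 1 (mod 2).
  s_3 = 1 + 0 + 1 + 0 + 1 + 1 + 1 + 1 = 6 ≡ 0 (mod 2).
  s_4 = 1 + 0 + 1 + 0 + 0 + 1 + 0 + 1 = 4 ≡ 0 (mod 2).
s = (0, 1, 0, 0)^T — this equals column 4 of H (binary 0100), so error is at position 4.
Correct: flip bit 4 of r = 110011010111011 to get c = 110111010111011.


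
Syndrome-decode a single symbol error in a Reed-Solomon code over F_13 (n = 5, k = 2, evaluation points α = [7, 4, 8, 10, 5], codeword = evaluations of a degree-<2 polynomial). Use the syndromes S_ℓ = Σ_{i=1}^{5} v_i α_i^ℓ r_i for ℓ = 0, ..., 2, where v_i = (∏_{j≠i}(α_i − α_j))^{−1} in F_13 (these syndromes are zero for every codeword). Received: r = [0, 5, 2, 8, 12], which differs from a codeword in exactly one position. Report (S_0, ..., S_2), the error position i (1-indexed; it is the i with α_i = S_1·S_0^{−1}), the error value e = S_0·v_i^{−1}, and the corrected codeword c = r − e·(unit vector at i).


S = (4, 6, 9), error at position 3, error magnitude e = 8, c = [0, 5, 7, 8, 12].

Step 1: column multipliers v_i = (∏_{j≠i}(α_i − α_j))^{−1} mod 13.
  i = 1 (α = 7): (7−4)(7−8)(7−10)(7−5) = 3·(−1)·(−3)·2 = 18 ≡ 5, so v_1 = 5^{−1} = 8 (mod 13).
  i = 2 (α = 4): (4−7)(4−8)(4−10)(4−5) = (−3)·(−4)·(−6)·(−1) = 72 ≡ 7, so v_2 = 7^{−1} = 2 (mod 13).
  i = 3 (α = 8): (8−7)(8−4)(8−10)(8−5) = 1·4·(−2)·3 = −24 ≡ 2, so v_3 = 2^{−1} = 7 (mod 13).
  i = 4 (α = 10): (10−7)(10−4)(10−8)(10−5) = 3·6·2·5 = 180 ≡ 11, so v_4 = 11^{−1} = 6 (mod 13).
  i = 5 (α = 5): (5−7)(5−4)(5−8)(5−10) = (−2)·1·(−3)·(−5) = −30 ≡ 9, so v_5 = 9^{−1} = 3 (mod 13).
  v = [8, 2, 7, 6, 3].
Step 2: syndromes of r = [0, 5, 2, 8, 12] (all sums mod 13).
  S_0 = Σ v_i r_i = 8·0 + 2·5 + 7·2 + 6·8 + 3·12 = 108 ≡ 4.
  S_1 = Σ v_i α_i r_i = 8·7·0 + 2·4·5 + 7·8·2 + 6·10·8 + 3·5·12 = 812 ≡ 6.
  α_i^2 mod 13 = [10, 3, 12, 9, 12].
  S_2 = Σ v_i α_i^2 r_i = 8·10·0 + 2·3·5 + 7·12·2 + 6·9·8 + 3·12·12 = 1062 ≡ 9.
  S = (4, 6, 9) ≠ 0, so r is not a codeword (an error is present).
Step 3: locate the error. For a single error e at position i, S_ℓ = v_i·e·α_i^ℓ, so α_err = S_1/S_0.
  S_0^{−1} = 4^{−1} = 10 (mod 13), so α_err = 6·10 = 60 ≡ 8 = α_3. Error position i = 3.
  Consistency check: S_2/S_1 = 9·11 = 99 ≡ 8 = α_err ✓ (single-error assumption holds).
Step 4: error magnitude e = S_0/v_3 = S_0·∏_{j≠3}(α_3 − α_j) = 4·2 = 8 ≡ 8 (mod 13).
Step 5: correct position 3: c_3 = r_3 − e = 2 − 8 ≡ 7 (mod 13). Hence c = [0, 5, 7, 8, 12].
  Check: interpolating c through the α_i gives m(x) = 3 + 7·x (degree < 2) with m(α_i) = c_i for every i, so c is indeed a codeword.
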